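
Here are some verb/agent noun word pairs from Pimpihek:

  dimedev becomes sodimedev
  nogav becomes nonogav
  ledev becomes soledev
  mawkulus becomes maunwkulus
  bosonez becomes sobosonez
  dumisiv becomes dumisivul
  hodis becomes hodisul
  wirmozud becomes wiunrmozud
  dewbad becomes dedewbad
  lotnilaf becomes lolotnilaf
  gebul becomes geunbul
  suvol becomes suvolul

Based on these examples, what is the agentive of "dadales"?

"dadales" has last vowel 'e'. The stems whose last vowel is 'e' (bosonez → sobosonez, ledev → soledev, dimedev → sodimedev) add the prefix so-.
So dadales → sodadales.

sodadales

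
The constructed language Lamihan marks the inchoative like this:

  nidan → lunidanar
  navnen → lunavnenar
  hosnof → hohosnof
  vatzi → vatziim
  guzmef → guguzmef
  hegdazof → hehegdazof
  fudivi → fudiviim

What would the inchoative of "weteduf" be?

navnen and guzmef both have last vowel 'e' yet inflect differently (lunavnenar, guguzmef), so the last vowel is not what conditions the rule; the final letter is.
"weteduf" ends in -f. The stems ending in -f (hosnof → hohosnof, guzmef → guguzmef, hegdazof → hehegdazof) repeat the first consonant+vowel as a prefix.
So weteduf → weweteduf.

weweteduf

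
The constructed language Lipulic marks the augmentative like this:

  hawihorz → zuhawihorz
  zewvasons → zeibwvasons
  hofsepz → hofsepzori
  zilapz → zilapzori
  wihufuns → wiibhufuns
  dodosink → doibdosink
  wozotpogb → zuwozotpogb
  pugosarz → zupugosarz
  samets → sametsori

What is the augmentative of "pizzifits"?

zewvasons and samets both end in -s yet inflect differently (zeibwvasons, sametsori), so the final letter is not what conditions the rule; the second-to-last letter is.
"pizzifits" has second-to-last letter 't'. The one such stem in the data (samets → sametsori) adds -ori, so the same rule applies.
The other patterns: stems whose second-to-last letter is 'g' or 'r' add the prefix zu-; stems whose second-to-last letter is 'n' insert -ib- after the first vowel.
So pizzifits → pizzifitsori.

pizzifitsori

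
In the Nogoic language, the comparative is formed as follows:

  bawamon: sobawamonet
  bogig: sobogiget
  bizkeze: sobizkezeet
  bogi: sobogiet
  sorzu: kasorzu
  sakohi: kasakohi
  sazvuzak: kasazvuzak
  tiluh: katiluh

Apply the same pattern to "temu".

"temu" begins with t-. The one such stem in the data (tiluh → katiluh) adds the prefix ka-, so the same rule applies.
So temu → katemu.

katemu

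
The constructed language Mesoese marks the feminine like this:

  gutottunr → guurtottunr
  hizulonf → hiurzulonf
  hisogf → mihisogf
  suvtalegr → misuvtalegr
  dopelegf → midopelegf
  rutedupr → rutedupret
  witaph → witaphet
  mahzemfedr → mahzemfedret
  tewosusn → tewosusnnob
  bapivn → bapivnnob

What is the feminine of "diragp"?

hizulonf and hisogf both end in -f yet inflect differently (hiurzulonf, mihisogf), so the final letter is not what conditions the rule; the second-to-last letter is.
"diragp" has second-to-last letter 'g'. The stems whose second-to-last letter is 'g' (hisogf → mihisogf, suvtalegr → misuvtalegr, dopelegf → midopelegf) add the prefix mi-.
The other patterns: stems whose second-to-last letter is 'n' insert -ur- after the first vowel; stems whose second-to-last letter is 'd' or 'p' add -et; stems whose second-to-last letter is 's' or 'v' double the final consonant and add -ob.
So diragp → midiragp.

midiragp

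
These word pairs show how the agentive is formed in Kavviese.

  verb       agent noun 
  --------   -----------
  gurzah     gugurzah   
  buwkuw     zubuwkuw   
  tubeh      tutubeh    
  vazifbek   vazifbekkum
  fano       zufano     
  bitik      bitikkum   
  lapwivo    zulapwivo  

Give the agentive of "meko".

zumeko

"meko" ends in -o. The stems ending in -o (lapwivo → zulapwivo, fano → zufano) add the prefix zu-.
The other patterns: stems ending in -k double the final consonant and add -um; stems ending in -h repeat the first consonant+vowel as a prefix.
So meko → zumeko.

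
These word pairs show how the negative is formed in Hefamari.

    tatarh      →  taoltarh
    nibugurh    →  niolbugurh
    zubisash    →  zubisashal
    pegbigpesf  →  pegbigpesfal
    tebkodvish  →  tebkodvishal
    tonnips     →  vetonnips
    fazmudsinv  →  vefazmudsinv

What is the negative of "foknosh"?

"foknosh" has second-to-last letter 's'. The stems whose second-to-last letter is 's' (zubisash → zubisashal, pegbigpesf → pegbigpesfal, tebkodvish → tebkodvishal) add -al.
So foknosh → foknoshal.

foknoshal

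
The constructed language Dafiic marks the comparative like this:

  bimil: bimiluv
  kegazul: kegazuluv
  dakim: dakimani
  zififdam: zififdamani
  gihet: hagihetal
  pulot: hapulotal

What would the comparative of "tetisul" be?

"tetisul" ends in -l. The stems ending in -l (bimil → bimiluv, kegazul → kegazuluv) add -uv.
The other patterns: stems ending in -m add -ani; stems ending in -t add ha- … -al around the stem.
So tetisul → tetisuluv.

tetisuluv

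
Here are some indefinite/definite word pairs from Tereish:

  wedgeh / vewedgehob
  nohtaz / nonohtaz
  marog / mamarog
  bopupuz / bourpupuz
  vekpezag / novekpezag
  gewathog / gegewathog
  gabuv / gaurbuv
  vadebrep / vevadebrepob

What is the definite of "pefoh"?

"pefoh" has last vowel 'o'. The stems whose last vowel is 'o' (gewathog → gegewathog, marog → mamarog) repeat the first consonant+vowel as a prefix.
The other patterns: stems whose last vowel is 'u' insert -ur- after the first vowel; stems whose last vowel is 'e' add ve- … -ob around the stem; stems whose last vowel is 'a' add the prefix no-.
So pefoh → pepefoh.

pepefoh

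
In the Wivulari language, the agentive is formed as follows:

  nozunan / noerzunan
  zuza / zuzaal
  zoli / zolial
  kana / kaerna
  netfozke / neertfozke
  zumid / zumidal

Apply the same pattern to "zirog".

zirogal

zuza and kana both end in -a yet inflect differently (zuzaal, kaerna), so the final letter is not what conditions the rule; the first letter is.
"zirog" begins with z-. The stems beginning with z- (zumid → zumidal, zuza → zuzaal, zoli → zolial) add -al.
So zirog → zirogal.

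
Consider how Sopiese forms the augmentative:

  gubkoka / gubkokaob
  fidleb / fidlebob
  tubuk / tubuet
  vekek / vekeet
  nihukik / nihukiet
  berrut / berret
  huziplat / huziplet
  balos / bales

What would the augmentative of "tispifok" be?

tispifoet

fidleb and vekek both have last vowel 'e' yet inflect differently (fidlebob, vekeet), so the last vowel is not what conditions the rule; the final letter is.
"tispifok" ends in -k. The stems ending in -k (tubuk → tubuet, vekek → vekeet, nihukik → nihukiet) drop the final letter and add -et.
So tispifok → tispifoet.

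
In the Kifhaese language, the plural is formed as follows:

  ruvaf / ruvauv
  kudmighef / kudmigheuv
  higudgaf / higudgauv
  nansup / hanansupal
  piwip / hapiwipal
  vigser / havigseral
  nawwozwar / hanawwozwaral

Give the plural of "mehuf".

mehuuv

kudmighef and vigser both have last vowel 'e' yet inflect differently (kudmigheuv, havigseral), so the last vowel is not what conditions the rule; the final letter is.
"mehuf" ends in -f. The stems ending in -f (ruvaf → ruvauv, kudmighef → kudmigheuv, higudgaf → higudgauv) drop the final letter and add -uv.
So mehuf → mehuuv.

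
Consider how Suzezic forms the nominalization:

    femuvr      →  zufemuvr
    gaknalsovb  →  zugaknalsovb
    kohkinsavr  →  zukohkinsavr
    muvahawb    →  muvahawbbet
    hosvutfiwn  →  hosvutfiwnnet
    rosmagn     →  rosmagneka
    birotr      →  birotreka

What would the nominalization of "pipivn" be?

gaknalsovb and muvahawb both end in -b yet inflect differently (zugaknalsovb, muvahawbbet), so the final letter is not what conditions the rule; the second-to-last letter is.
"pipivn" has second-to-last letter 'v'. The stems whose second-to-last letter is 'v' (femuvr → zufemuvr, gaknalsovb → zugaknalsovb, kohkinsavr → zukohkinsavr) add the prefix zu-.
So pipivn → zupipivn.

zupipivn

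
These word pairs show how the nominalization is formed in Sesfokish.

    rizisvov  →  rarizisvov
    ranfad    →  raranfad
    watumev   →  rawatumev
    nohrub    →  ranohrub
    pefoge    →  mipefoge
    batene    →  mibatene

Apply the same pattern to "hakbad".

watumev and pefoge both have last vowel 'e' yet inflect differently (rawatumev, mipefoge), so the last vowel is not what conditions the rule; whether the stem ends in a vowel or a consonant is.
"hakbad" ends in a consonant. The stems ending in a consonant (rizisvov → rarizisvov, ranfad → raranfad, watumev → rawatumev) add the prefix ra-.
The other pattern: stems ending in a vowel add the prefix mi-.
So hakbad → rahakbad.

rahakbad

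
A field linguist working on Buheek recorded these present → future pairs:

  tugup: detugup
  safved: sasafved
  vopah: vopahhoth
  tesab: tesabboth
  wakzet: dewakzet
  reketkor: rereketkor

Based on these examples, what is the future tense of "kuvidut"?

dekuvidut

wakzet and safved both have last vowel 'e' yet inflect differently (dewakzet, sasafved), so the last vowel is not what conditions the rule; the final letter is.
"kuvidut" ends in -t. The one such stem in the data (wakzet → dewakzet) adds the prefix de-, so the same rule applies.
So kuvidut → dekuvidut.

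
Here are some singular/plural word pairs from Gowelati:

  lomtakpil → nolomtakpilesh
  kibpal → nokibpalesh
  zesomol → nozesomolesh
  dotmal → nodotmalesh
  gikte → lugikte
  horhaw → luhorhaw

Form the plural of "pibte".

"pibte" ends in -e. The one such stem in the data (gikte → lugikte) adds the prefix lu-, so the same rule applies.
The other pattern: stems ending in -l add no- … -esh around the stem.
So pibte → lupibte.

lupibte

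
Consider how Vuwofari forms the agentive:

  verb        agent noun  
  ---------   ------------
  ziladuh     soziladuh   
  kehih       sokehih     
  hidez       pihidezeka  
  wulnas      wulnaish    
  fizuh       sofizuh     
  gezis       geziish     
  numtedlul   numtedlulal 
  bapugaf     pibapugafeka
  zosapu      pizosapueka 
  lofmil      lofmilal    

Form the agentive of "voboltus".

voboltuish

"voboltus" ends in -s. The stems ending in -s (wulnas → wulnaish, gezis → geziish) drop the final letter and add -ish.
The other patterns: stems ending in -h add the prefix so-; stems ending in -l add -al; stems ending in -f, -u or -z add pi- … -eka around the stem.
So voboltus → voboltuish.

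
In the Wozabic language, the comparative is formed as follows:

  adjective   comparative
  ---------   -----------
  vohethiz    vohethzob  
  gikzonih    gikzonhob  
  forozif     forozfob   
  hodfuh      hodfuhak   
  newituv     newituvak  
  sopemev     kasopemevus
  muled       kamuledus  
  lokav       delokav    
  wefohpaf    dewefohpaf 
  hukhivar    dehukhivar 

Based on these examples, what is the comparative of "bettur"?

gikzonih and hodfuh both end in -h yet inflect differently (gikzonhob, hodfuhak), so the final letter is not what conditions the rule; the last vowel is.
"bettur" has last vowel 'u'. The stems whose last vowel is 'u' (hodfuh → hodfuhak, newituv → newituvak) add -ak.
So bettur → betturak.

betturak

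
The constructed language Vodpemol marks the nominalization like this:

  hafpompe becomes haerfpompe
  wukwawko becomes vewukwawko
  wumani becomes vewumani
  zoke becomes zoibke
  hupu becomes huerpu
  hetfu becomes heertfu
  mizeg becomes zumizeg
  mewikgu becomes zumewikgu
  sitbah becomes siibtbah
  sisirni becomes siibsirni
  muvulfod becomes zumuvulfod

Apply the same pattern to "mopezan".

zumopezan

hupu and mewikgu both end in -u yet inflect differently (huerpu, zumewikgu), so the final letter is not what conditions the rule; the first letter is.
"mopezan" begins with m-. The stems beginning with m- (muvulfod → zumuvulfod, mewikgu → zumewikgu, mizeg → zumizeg) add the prefix zu-.
The other patterns: stems beginning with w- add the prefix ve-; stems beginning with h- insert -er- after the first vowel; stems beginning with s- or z- insert -ib- after the first vowel.
So mopezan → zumopezan.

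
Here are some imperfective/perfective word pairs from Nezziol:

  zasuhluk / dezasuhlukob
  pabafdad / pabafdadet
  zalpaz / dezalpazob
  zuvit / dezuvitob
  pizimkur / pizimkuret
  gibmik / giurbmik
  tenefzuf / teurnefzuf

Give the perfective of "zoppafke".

dezoppafkeob

"zoppafke" begins with z-. The stems beginning with z- (zasuhluk → dezasuhlukob, zalpaz → dezalpazob, zuvit → dezuvitob) add de- … -ob around the stem.
So zoppafke → dezoppafkeob.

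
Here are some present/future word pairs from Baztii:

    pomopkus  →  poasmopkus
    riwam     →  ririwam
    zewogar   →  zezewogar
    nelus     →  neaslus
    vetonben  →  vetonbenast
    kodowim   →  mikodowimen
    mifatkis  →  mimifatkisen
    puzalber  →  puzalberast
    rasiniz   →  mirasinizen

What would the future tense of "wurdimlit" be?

miwurdimliten

zewogar and puzalber both end in -r yet inflect differently (zezewogar, puzalberast), so the final letter is not what conditions the rule; the last vowel is.
"wurdimlit" has last vowel 'i'. The stems whose last vowel is 'i' (mifatkis → mimifatkisen, kodowim → mikodowimen, rasiniz → mirasinizen) add mi- … -en around the stem.
So wurdimlit → miwurdimliten.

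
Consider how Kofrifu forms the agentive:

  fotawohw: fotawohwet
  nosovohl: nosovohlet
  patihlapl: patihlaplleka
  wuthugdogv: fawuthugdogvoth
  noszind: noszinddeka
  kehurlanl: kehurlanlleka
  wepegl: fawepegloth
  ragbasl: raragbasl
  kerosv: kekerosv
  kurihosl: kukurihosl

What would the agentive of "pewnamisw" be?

"pewnamisw" has second-to-last letter 's'. The stems whose second-to-last letter is 's' (kurihosl → kukurihosl, ragbasl → raragbasl, kerosv → kekerosv) repeat the first consonant+vowel as a prefix.
The other patterns: stems whose second-to-last letter is 'g' add fa- … -oth around the stem; stems whose second-to-last letter is 'h' add -et; stems whose second-to-last letter is 'n' or 'p' double the final consonant and add -eka.
So pewnamisw → pepewnamisw.

pepewnamisw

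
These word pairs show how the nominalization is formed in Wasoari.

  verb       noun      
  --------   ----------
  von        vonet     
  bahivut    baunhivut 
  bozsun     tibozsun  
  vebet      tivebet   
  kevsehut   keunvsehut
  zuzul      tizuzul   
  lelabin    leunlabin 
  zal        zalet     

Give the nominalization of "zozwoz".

tizozwoz

"zozwoz" has 2 vowels. The stems with 2 vowels (zuzul → tizuzul, vebet → tivebet, bozsun → tibozsun) add the prefix ti-.
The other patterns: stems with 1 vowel add -et; stems with 3 vowels insert -un- after the first vowel.
So zozwoz → tizozwoz.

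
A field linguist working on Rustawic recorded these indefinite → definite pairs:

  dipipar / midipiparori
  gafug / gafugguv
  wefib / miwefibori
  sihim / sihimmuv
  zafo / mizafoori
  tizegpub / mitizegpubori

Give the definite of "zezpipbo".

"zezpipbo" ends in -o. The one such stem in the data (zafo → mizafoori) adds mi- … -ori around the stem, so the same rule applies.
So zezpipbo → mizezpipboori.

mizezpipboori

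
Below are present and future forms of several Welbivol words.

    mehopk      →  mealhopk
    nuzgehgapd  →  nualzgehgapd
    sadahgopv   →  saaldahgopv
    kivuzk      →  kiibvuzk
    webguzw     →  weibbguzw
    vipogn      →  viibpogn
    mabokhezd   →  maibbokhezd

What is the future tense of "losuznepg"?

loalsuznepg

mehopk and kivuzk both end in -k yet inflect differently (mealhopk, kiibvuzk), so the final letter is not what conditions the rule; the second-to-last letter is.
"losuznepg" has second-to-last letter 'p'. The stems whose second-to-last letter is 'p' (mehopk → mealhopk, nuzgehgapd → nualzgehgapd, sadahgopv → saaldahgopv) insert -al- after the first vowel.
The other pattern: stems whose second-to-last letter is 'g' or 'z' insert -ib- after the first vowel.
So losuznepg → loalsuznepg.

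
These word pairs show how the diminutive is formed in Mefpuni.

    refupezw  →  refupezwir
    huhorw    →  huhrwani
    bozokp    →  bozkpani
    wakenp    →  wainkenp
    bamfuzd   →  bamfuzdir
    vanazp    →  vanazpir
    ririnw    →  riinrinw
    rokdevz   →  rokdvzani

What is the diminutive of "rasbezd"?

refupezw and ririnw both end in -w yet inflect differently (refupezwir, riinrinw), so the final letter is not what conditions the rule; the second-to-last letter is.
"rasbezd" has second-to-last letter 'z'. The stems whose second-to-last letter is 'z' (vanazp → vanazpir, refupezw → refupezwir, bamfuzd → bamfuzdir) add -ir.
The other patterns: stems whose second-to-last letter is 'n' insert -in- after the first vowel; stems whose second-to-last letter is 'k', 'r' or 'v' delete the last vowel and add -ani.
So rasbezd → rasbezdir.

rasbezdir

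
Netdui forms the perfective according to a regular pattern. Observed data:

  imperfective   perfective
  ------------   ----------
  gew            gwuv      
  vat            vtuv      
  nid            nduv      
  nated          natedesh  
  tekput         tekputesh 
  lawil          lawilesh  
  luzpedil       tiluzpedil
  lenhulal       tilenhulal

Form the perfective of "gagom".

gagomesh

nid and nated both end in -d yet inflect differently (nduv, natedesh), so the final letter is not what conditions the rule; the number of vowels is.
"gagom" has 2 vowels. The stems with 2 vowels (nated → natedesh, tekput → tekputesh, lawil → lawilesh) add -esh.
So gagom → gagomesh.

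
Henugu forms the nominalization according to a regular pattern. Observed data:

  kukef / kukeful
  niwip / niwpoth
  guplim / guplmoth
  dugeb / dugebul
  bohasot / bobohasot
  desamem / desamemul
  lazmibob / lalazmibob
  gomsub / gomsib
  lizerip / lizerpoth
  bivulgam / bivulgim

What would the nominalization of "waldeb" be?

guplim and desamem both end in -m yet inflect differently (guplmoth, desamemul), so the final letter is not what conditions the rule; the last vowel is.
"waldeb" has last vowel 'e'. The stems whose last vowel is 'e' (desamem → desamemul, dugeb → dugebul, kukef → kukeful) add -ul.
So waldeb → waldebul.

waldebul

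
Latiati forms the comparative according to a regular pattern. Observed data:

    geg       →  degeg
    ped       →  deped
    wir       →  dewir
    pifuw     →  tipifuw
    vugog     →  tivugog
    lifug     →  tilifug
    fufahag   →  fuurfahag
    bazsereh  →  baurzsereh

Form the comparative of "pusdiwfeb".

geg and vugog both end in -g yet inflect differently (degeg, tivugog), so the final letter is not what conditions the rule; the number of vowels is.
"pusdiwfeb" has 3 vowels. The stems with 3 vowels (fufahag → fuurfahag, bazsereh → baurzsereh) insert -ur- after the first vowel.
So pusdiwfeb → puursdiwfeb.

puursdiwfeb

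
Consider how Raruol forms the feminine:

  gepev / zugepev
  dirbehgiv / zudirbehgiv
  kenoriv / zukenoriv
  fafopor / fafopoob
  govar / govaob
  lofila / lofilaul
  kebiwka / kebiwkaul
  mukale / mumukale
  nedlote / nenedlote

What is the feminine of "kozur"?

govar and lofila both have last vowel 'a' yet inflect differently (govaob, lofilaul), so the last vowel is not what conditions the rule; the final letter is.
"kozur" ends in -r. The stems ending in -r (fafopor → fafopoob, govar → govaob) drop the final letter and add -ob.
The other patterns: stems ending in -v add the prefix zu-; stems ending in -a add -ul; stems ending in -e repeat the first consonant+vowel as a prefix.
So kozur → kozuob.

kozuob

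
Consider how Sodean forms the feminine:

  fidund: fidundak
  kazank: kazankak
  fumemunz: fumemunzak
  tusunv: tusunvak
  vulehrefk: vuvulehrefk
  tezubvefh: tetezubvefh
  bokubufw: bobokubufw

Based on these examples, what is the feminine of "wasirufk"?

wawasirufk

kazank and vulehrefk both end in -k yet inflect differently (kazankak, vuvulehrefk), so the final letter is not what conditions the rule; the second-to-last letter is.
"wasirufk" has second-to-last letter 'f'. The stems whose second-to-last letter is 'f' (vulehrefk → vuvulehrefk, tezubvefh → tetezubvefh, bokubufw → bobokubufw) repeat the first consonant+vowel as a prefix.
The other pattern: stems whose second-to-last letter is 'n' add -ak.
So wasirufk → wawasirufk.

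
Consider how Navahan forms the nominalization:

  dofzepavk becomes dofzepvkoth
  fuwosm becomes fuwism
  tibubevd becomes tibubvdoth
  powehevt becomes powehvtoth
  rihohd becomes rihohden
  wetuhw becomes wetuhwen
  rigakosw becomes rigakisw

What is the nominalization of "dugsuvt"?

dugsvtoth

rihohd and tibubevd both end in -d yet inflect differently (rihohden, tibubvdoth), so the final letter is not what conditions the rule; the second-to-last letter is.
"dugsuvt" has second-to-last letter 'v'. The stems whose second-to-last letter is 'v' (powehevt → powehvtoth, dofzepavk → dofzepvkoth, tibubevd → tibubvdoth) delete the last vowel and add -oth.
The other patterns: stems whose second-to-last letter is 'h' add -en; stems whose second-to-last letter is 's' change the last vowel to 'i'.
So dugsuvt → dugsvtoth.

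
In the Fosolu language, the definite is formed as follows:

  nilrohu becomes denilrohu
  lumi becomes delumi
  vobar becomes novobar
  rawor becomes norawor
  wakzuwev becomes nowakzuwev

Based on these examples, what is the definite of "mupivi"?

lumi and vobar both have 2 vowels yet inflect differently (delumi, novobar), so the number of vowels is not what conditions the rule; whether the stem ends in a vowel or a consonant is.
"mupivi" ends in a vowel. The stems ending in a vowel (nilrohu → denilrohu, lumi → delumi) add the prefix de-.
So mupivi → demupivi.

demupivi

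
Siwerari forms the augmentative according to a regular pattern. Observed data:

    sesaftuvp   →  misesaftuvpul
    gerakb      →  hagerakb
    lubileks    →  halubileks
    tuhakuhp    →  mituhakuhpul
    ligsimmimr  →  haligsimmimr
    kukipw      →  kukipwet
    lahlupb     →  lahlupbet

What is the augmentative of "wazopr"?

wazopret

lahlupb and gerakb both end in -b yet inflect differently (lahlupbet, hagerakb), so the final letter is not what conditions the rule; the second-to-last letter is.
"wazopr" has second-to-last letter 'p'. The stems whose second-to-last letter is 'p' (kukipw → kukipwet, lahlupb → lahlupbet) add -et.
The other patterns: stems whose second-to-last letter is 'h' or 'v' add mi- … -ul around the stem; stems whose second-to-last letter is 'k' or 'm' add the prefix ha-.
So wazopr → wazopret.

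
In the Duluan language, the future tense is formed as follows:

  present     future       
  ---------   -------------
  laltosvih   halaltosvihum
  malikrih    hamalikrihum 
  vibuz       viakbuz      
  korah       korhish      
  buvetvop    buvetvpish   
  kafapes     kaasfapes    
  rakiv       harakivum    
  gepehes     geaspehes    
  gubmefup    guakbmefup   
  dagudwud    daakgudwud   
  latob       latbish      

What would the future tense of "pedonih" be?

hapedonihum

buvetvop and gubmefup both end in -p yet inflect differently (buvetvpish, guakbmefup), so the final letter is not what conditions the rule; the last vowel is.
"pedonih" has last vowel 'i'. The stems whose last vowel is 'i' (laltosvih → halaltosvihum, rakiv → harakivum, malikrih → hamalikrihum) add ha- … -um around the stem.
So pedonih → hapedonihum.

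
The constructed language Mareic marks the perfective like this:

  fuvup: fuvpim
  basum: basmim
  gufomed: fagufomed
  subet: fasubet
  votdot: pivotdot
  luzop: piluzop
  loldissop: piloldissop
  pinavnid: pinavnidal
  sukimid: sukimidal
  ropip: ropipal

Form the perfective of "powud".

subet and votdot both end in -t yet inflect differently (fasubet, pivotdot), so the final letter is not what conditions the rule; the last vowel is.
"powud" has last vowel 'u'. The stems whose last vowel is 'u' (fuvup → fuvpim, basum → basmim) delete the last vowel and add -im.
So powud → powdim.

powdim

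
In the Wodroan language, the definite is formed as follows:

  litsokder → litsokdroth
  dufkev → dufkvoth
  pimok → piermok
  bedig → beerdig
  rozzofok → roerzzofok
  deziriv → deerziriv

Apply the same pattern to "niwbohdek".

niwbohdkoth

dufkev and deziriv both end in -v yet inflect differently (dufkvoth, deerziriv), so the final letter is not what conditions the rule; the last vowel is.
"niwbohdek" has last vowel 'e'. The stems whose last vowel is 'e' (litsokder → litsokdroth, dufkev → dufkvoth) delete the last vowel and add -oth.
So niwbohdek → niwbohdkoth.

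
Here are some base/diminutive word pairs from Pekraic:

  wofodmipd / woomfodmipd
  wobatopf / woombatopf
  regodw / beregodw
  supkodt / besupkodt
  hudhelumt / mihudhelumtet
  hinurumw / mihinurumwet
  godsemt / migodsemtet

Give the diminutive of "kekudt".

supkodt and godsemt both end in -t yet inflect differently (besupkodt, migodsemtet), so the final letter is not what conditions the rule; the second-to-last letter is.
"kekudt" has second-to-last letter 'd'. The stems whose second-to-last letter is 'd' (regodw → beregodw, supkodt → besupkodt) add the prefix be-.
So kekudt → bekekudt.

bekekudt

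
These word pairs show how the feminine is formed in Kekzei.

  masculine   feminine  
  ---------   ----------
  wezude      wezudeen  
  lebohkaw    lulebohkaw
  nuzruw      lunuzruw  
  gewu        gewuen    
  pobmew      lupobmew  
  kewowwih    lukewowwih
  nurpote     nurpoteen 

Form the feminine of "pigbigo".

pigbigoen

"pigbigo" ends in a vowel. The stems ending in a vowel (wezude → wezudeen, nurpote → nurpoteen, gewu → gewuen) add -en.
The other pattern: stems ending in a consonant add the prefix lu-.
So pigbigo → pigbigoen.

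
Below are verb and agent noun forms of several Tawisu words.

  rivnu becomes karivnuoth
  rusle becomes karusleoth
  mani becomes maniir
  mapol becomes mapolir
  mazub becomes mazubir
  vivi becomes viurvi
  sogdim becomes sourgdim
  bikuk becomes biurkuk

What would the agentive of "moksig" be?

moksigir

mani and vivi both end in -i yet inflect differently (maniir, viurvi), so the final letter is not what conditions the rule; the first letter is.
"moksig" begins with m-. The stems beginning with m- (mani → maniir, mapol → mapolir, mazub → mazubir) add -ir.
The other patterns: stems beginning with r- add ka- … -oth around the stem; stems beginning with b-, s- or v- insert -ur- after the first vowel.
So moksig → moksigir.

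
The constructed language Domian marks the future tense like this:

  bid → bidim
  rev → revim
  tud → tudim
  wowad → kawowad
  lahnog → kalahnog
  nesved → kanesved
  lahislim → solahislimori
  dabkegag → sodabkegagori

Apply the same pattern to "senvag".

bid and wowad both end in -d yet inflect differently (bidim, kawowad), so the final letter is not what conditions the rule; the number of vowels is.
"senvag" has 2 vowels. The stems with 2 vowels (wowad → kawowad, lahnog → kalahnog, nesved → kanesved) add the prefix ka-.
So senvag → kasenvag.

kasenvag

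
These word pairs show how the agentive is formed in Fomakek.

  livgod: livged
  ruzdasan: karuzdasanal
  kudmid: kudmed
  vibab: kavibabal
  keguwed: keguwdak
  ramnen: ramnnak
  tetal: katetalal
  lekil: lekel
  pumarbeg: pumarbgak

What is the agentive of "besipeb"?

besipbak

ramnen and ruzdasan both end in -n yet inflect differently (ramnnak, karuzdasanal), so the final letter is not what conditions the rule; the last vowel is.
"besipeb" has last vowel 'e'. The stems whose last vowel is 'e' (pumarbeg → pumarbgak, ramnen → ramnnak, keguwed → keguwdak) delete the last vowel and add -ak.
So besipeb → besipbak.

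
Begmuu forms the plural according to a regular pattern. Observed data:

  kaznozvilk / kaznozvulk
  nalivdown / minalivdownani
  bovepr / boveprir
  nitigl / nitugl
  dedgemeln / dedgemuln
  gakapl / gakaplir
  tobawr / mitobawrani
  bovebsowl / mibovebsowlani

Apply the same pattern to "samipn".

bovepr and tobawr both end in -r yet inflect differently (boveprir, mitobawrani), so the final letter is not what conditions the rule; the second-to-last letter is.
"samipn" has second-to-last letter 'p'. The stems whose second-to-last letter is 'p' (bovepr → boveprir, gakapl → gakaplir) add -ir.
The other patterns: stems whose second-to-last letter is 'w' add mi- … -ani around the stem; stems whose second-to-last letter is 'g' or 'l' change the last vowel to 'u'.
So samipn → samipnir.

samipnir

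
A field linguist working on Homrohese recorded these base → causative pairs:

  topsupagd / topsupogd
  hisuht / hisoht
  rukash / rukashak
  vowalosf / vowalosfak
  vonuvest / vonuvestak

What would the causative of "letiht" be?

hisuht and vonuvest both end in -t yet inflect differently (hisoht, vonuvestak), so the final letter is not what conditions the rule; the second-to-last letter is.
"letiht" has second-to-last letter 'h'. The one such stem in the data (hisuht → hisoht) changes the last vowel to 'o' (as does topsupagd), so the same rule applies.
The other pattern: stems whose second-to-last letter is 's' add -ak.
So letiht → letoht.

letoht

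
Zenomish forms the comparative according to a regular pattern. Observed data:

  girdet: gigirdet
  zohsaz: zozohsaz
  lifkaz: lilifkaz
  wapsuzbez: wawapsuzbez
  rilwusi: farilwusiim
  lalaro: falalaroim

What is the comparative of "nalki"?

lalaro and lifkaz both begin with l- yet inflect differently (falalaroim, lilifkaz), so the first letter is not what conditions the rule; whether the stem ends in a vowel or a consonant is.
"nalki" ends in a vowel. The stems ending in a vowel (rilwusi → farilwusiim, lalaro → falalaroim) add fa- … -im around the stem.
So nalki → fanalkiim.

fanalkiim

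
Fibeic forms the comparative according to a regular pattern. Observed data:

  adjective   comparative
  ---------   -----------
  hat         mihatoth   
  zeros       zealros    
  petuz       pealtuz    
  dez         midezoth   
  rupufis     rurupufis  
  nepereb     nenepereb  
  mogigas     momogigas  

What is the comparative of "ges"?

migesoth

dez and petuz both end in -z yet inflect differently (midezoth, pealtuz), so the final letter is not what conditions the rule; the number of vowels is.
"ges" has 1 vowel. The stems with 1 vowel (dez → midezoth, hat → mihatoth) add mi- … -oth around the stem.
So ges → migesoth.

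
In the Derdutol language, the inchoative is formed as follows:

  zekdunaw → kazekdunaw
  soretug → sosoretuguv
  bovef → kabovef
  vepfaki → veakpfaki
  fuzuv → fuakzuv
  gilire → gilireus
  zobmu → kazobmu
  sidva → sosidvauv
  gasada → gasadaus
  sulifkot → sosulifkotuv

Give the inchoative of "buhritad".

gasada and sidva both end in -a yet inflect differently (gasadaus, sosidvauv), so the final letter is not what conditions the rule; the first letter is.
"buhritad" begins with b-. The one such stem in the data (bovef → kabovef) adds the prefix ka-, so the same rule applies.
The other patterns: stems beginning with g- add -us; stems beginning with s- add so- … -uv around the stem; stems beginning with f- or v- insert -ak- after the first vowel.
So buhritad → kabuhritad.

kabuhritad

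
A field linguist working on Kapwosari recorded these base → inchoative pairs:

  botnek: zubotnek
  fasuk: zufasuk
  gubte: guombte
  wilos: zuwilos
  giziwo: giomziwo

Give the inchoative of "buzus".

"buzus" ends in a consonant. The stems ending in a consonant (fasuk → zufasuk, wilos → zuwilos, botnek → zubotnek) add the prefix zu-.
The other pattern: stems ending in a vowel insert -om- after the first vowel.
So buzus → zubuzus.

zubuzus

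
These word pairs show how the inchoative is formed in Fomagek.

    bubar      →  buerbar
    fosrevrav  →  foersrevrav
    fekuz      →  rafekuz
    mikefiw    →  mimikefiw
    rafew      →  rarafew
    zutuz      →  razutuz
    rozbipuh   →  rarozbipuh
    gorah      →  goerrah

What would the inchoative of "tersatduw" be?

ratersatduw

rozbipuh and gorah both end in -h yet inflect differently (rarozbipuh, goerrah), so the final letter is not what conditions the rule; the last vowel is.
"tersatduw" has last vowel 'u'. The stems whose last vowel is 'u' (rozbipuh → rarozbipuh, fekuz → rafekuz, zutuz → razutuz) add the prefix ra-.
The other patterns: stems whose last vowel is 'a' insert -er- after the first vowel; stems whose last vowel is 'e' or 'i' repeat the first consonant+vowel as a prefix.
So tersatduw → ratersatduw.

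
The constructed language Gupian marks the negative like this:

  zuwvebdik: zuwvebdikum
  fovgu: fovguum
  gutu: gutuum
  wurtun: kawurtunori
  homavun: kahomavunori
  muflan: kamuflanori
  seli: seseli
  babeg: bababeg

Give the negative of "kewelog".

fovgu and wurtun both have last vowel 'u' yet inflect differently (fovguum, kawurtunori), so the last vowel is not what conditions the rule; the final letter is.
"kewelog" ends in -g. The one such stem in the data (babeg → bababeg) repeats the first consonant+vowel as a prefix (as does seli), so the same rule applies.
The other patterns: stems ending in -k or -u add -um; stems ending in -n add ka- … -ori around the stem.
So kewelog → kekewelog.

kekewelog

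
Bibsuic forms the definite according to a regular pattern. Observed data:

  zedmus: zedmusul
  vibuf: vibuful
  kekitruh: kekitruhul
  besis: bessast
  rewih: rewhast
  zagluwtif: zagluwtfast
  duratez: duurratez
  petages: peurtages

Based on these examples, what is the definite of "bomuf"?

zedmus and besis both end in -s yet inflect differently (zedmusul, bessast), so the final letter is not what conditions the rule; the last vowel is.
"bomuf" has last vowel 'u'. The stems whose last vowel is 'u' (zedmus → zedmusul, vibuf → vibuful, kekitruh → kekitruhul) add -ul.
So bomuf → bomuful.

bomuful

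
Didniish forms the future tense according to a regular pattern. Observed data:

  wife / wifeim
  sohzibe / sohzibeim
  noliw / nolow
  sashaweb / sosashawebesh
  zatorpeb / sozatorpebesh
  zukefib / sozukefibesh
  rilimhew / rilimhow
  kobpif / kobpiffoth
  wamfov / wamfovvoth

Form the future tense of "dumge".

rilimhew and zatorpeb both have last vowel 'e' yet inflect differently (rilimhow, sozatorpebesh), so the last vowel is not what conditions the rule; the final letter is.
"dumge" ends in -e. The stems ending in -e (wife → wifeim, sohzibe → sohzibeim) add -im.
The other patterns: stems ending in -w change the last vowel to 'o'; stems ending in -b add so- … -esh around the stem; stems ending in -f or -v double the final consonant and add -oth.
So dumge → dumgeim.

dumgeim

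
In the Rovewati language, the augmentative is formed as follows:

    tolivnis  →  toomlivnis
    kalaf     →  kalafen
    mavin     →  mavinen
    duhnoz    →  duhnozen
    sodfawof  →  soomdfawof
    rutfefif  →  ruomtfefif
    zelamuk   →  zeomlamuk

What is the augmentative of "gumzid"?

rutfefif and kalaf both end in -f yet inflect differently (ruomtfefif, kalafen), so the final letter is not what conditions the rule; the number of vowels is.
"gumzid" has 2 vowels. The stems with 2 vowels (kalaf → kalafen, duhnoz → duhnozen, mavin → mavinen) add -en.
So gumzid → gumziden.

gumziden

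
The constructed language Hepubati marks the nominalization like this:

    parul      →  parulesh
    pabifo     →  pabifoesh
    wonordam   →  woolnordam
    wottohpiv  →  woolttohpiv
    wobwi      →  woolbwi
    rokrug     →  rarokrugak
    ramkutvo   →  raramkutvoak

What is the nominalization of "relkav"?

rarelkavak

pabifo and ramkutvo both end in -o yet inflect differently (pabifoesh, raramkutvoak), so the final letter is not what conditions the rule; the first letter is.
"relkav" begins with r-. The stems beginning with r- (rokrug → rarokrugak, ramkutvo → raramkutvoak) add ra- … -ak around the stem.
The other patterns: stems beginning with p- add -esh; stems beginning with w- insert -ol- after the first vowel.
So relkav → rarelkavak.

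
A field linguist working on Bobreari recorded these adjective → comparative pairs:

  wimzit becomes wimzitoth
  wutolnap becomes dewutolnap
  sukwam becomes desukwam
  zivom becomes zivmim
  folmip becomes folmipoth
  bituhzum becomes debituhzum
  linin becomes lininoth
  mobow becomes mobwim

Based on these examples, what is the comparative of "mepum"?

demepum

zivom and bituhzum both end in -m yet inflect differently (zivmim, debituhzum), so the final letter is not what conditions the rule; the last vowel is.
"mepum" has last vowel 'u'. The one such stem in the data (bituhzum → debituhzum) adds the prefix de-, so the same rule applies.
The other patterns: stems whose last vowel is 'o' delete the last vowel and add -im; stems whose last vowel is 'i' add -oth.
So mepum → demepum.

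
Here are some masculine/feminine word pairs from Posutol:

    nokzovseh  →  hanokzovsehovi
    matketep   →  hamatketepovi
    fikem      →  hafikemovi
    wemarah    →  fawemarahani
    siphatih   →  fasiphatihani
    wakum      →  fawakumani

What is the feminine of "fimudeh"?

nokzovseh and wemarah both end in -h yet inflect differently (hanokzovsehovi, fawemarahani), so the final letter is not what conditions the rule; the last vowel is.
"fimudeh" has last vowel 'e'. The stems whose last vowel is 'e' (nokzovseh → hanokzovsehovi, matketep → hamatketepovi, fikem → hafikemovi) add ha- … -ovi around the stem.
The other pattern: stems whose last vowel is 'a', 'i' or 'u' add fa- … -ani around the stem.
So fimudeh → hafimudehovi.

hafimudehovi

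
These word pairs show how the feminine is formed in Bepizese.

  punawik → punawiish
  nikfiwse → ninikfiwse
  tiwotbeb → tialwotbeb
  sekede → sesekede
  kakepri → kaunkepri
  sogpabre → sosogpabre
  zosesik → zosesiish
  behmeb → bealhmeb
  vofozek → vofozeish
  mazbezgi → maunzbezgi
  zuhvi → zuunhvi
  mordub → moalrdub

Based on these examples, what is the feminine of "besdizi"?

beunsdizi

"besdizi" ends in -i. The stems ending in -i (zuhvi → zuunhvi, mazbezgi → maunzbezgi, kakepri → kaunkepri) insert -un- after the first vowel.
The other patterns: stems ending in -k drop the final letter and add -ish; stems ending in -e repeat the first consonant+vowel as a prefix; stems ending in -b insert -al- after the first vowel.
So besdizi → beunsdizi.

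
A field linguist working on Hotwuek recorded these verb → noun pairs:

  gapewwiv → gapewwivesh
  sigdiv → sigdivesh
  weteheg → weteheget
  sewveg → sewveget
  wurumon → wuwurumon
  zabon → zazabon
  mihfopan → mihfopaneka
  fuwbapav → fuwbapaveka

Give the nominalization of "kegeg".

"kegeg" has last vowel 'e'. The stems whose last vowel is 'e' (weteheg → weteheget, sewveg → sewveget) add -et.
So kegeg → kegeget.

kegeget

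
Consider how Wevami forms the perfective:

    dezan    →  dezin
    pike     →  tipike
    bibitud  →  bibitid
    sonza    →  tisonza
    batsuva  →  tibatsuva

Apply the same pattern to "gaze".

batsuva and dezan both have last vowel 'a' yet inflect differently (tibatsuva, dezin), so the last vowel is not what conditions the rule; whether the stem ends in a vowel or a consonant is.
"gaze" ends in a vowel. The stems ending in a vowel (batsuva → tibatsuva, pike → tipike, sonza → tisonza) add the prefix ti-.
So gaze → tigaze.

tigaze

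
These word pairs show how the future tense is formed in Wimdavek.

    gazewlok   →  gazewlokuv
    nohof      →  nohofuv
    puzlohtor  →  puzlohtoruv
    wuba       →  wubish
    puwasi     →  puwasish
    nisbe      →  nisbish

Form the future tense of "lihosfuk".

puzlohtor and puwasi both begin with p- yet inflect differently (puzlohtoruv, puwasish), so the first letter is not what conditions the rule; whether the stem ends in a vowel or a consonant is.
"lihosfuk" ends in a consonant. The stems ending in a consonant (gazewlok → gazewlokuv, nohof → nohofuv, puzlohtor → puzlohtoruv) add -uv.
The other pattern: stems ending in a vowel drop the final letter and add -ish.
So lihosfuk → lihosfukuv.

lihosfukuv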